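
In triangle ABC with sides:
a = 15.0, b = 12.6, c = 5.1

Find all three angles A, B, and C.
Law of cosines for each angle (a² = 225, b² = 158.76, c² = 26.01):
cos(A) = (b² + c² − a²)/(2bc) = (158.76 + 26.01 − 225)/(2·12.6·5.1) = -40.23/128.52 ≈ -0.313025  ⇒  A ≈ 108.242°
cos(B) = (a² + c² − b²)/(2ac) = (225 + 26.01 − 158.76)/(2·15.0·5.1) = 92.25/153 ≈ 0.602941  ⇒  B ≈ 52.9192°
cos(C) = (a² + b² − c²)/(2ab) = (225 + 158.76 − 26.01)/(2·15.0·12.6) = 357.75/378 ≈ 0.946429  ⇒  C ≈ 18.8392°
Check: A + B + C ≈ 180°

A = 108.2°, B = 52.92°, C = 18.84°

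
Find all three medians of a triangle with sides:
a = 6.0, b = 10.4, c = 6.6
Median formula: m_a = ½√(2b² + 2c² − a²) (and cyclically). a² = 36, b² = 108.16, c² = 43.56.
m_a = ½√(2·108.16 + 2·43.56 − 36) = ½√267.44 ≈ ½·16.3536 ≈ 8.1768
m_b = ½√(2·36 + 2·43.56 − 108.16) = ½√50.96 ≈ ½·7.13863 ≈ 3.56931
m_c = ½√(2·36 + 2·108.16 − 43.56) = ½√244.76 ≈ ½·15.6448 ≈ 7.8224

m_a = 8.177, m_b = 3.569, m_c = 7.822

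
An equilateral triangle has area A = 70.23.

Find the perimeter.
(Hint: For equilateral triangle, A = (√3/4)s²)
A = (√3/4)s²  ⇒  s² = 4A/√3 = 4·70.23/√3 = 280.92/1.73205 ≈ 162.189
s ≈ √162.189 ≈ 12.7354
Perimeter = 3s ≈ 3·12.7354 ≈ 38.2061

Perimeter = 38.21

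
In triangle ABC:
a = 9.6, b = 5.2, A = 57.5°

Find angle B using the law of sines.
a/sin(A) = b/sin(B)  ⇒  sin(B) = b·sin(A)/a = 5.2·sin(57.5°)/9.6
sin(57.5°) ≈ 0.843391
sin(B) ≈ 5.2·0.843391/9.6 ≈ 4.38564/9.6 ≈ 0.456837
B = arcsin(0.456837) ≈ 27.1832°
(Since b ≤ a we need B ≤ A, so the obtuse alternative 180° − 27.1832° ≈ 152.817° is rejected.)

B = 27.18°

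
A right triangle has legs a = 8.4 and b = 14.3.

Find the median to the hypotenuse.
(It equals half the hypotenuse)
Hypotenuse c = √(a² + b²) = √(70.56 + 204.49) = √275.05 ≈ 16.5846
Median to hypotenuse = c/2 ≈ 16.5846/2 ≈ 8.29232

Median = 8.292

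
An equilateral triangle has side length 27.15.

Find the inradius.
r = Area/s with s the semi-perimeter.
Area = (√3/4)·27.15² = (√3/4)·737.1225 ≈ 0.433013·737.1225 ≈ 319.183
s = 3·27.15/2 = 40.725
r ≈ 319.183/40.725 ≈ 7.83753
(Equivalently r = side/(2√3) = 27.15/3.4641 ≈ 7.83753.)

r = 7.838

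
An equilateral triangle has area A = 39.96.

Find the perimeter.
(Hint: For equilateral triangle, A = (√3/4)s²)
A = (√3/4)s²  ⇒  s² = 4A/√3 = 4·39.96/√3 = 159.84/1.73205 ≈ 92.2837
s ≈ √92.2837 ≈ 9.60644
Perimeter = 3s ≈ 3·9.60644 ≈ 28.8193

Perimeter = 28.82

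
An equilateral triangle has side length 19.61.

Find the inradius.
r = Area/s with s the semi-perimeter.
Area = (√3/4)·19.61² = (√3/4)·384.5521 ≈ 0.433013·384.5521 ≈ 166.516
s = 3·19.61/2 = 29.415
r ≈ 166.516/29.415 ≈ 5.66092
(Equivalently r = side/(2√3) = 19.61/3.4641 ≈ 5.66092.)

r = 5.661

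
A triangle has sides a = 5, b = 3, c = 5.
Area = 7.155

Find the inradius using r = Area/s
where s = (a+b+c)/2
s = (5 + 3 + 5)/2 = 13/2 = 6.5
r = Area/s = 7.155/6.5 ≈ 1.10077

r = 1.101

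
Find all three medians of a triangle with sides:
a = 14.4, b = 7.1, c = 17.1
Median formula: m_a = ½√(2b² + 2c² − a²) (and cyclically). a² = 207.36, b² = 50.41, c² = 292.41.
m_a = ½√(2·50.41 + 2·292.41 − 207.36) = ½√478.28 ≈ ½·21.8696 ≈ 10.9348
m_b = ½√(2·207.36 + 2·292.41 − 50.41) = ½√949.13 ≈ ½·30.808 ≈ 15.404
m_c = ½√(2·207.36 + 2·50.41 − 292.41) = ½√223.13 ≈ ½·14.9375 ≈ 7.46877

m_a = 10.93, m_b = 15.4, m_c = 7.469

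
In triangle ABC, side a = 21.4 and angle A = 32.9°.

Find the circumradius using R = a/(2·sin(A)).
R = a/(2·sin(A)) = 21.4/(2·sin(32.9°))
sin(32.9°) ≈ 0.543174
R ≈ 21.4/(2·0.543174) = 21.4/1.08635 ≈ 19.699

R = 19.7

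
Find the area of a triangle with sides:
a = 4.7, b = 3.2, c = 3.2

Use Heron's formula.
s = (4.7 + 3.2 + 3.2)/2 = 11.1/2 = 5.55
s − a = 0.85, s − b = 2.35, s − c = 2.35
s(s−a)(s−b)(s−c) = 5.55·0.85·2.35·2.35 ≈ 26.0524
Area = √26.0524 ≈ 5.10415

Area = 5.104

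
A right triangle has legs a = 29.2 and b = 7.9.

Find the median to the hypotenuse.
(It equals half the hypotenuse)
Hypotenuse c = √(a² + b²) = √(852.64 + 62.41) = √915.05 ≈ 30.2498
Median to hypotenuse = c/2 ≈ 30.2498/2 ≈ 15.1249

Median = 15.12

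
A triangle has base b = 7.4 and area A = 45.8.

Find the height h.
A = ½·b·h  ⇒  h = 2A/b = 2·45.8/7.4 = 91.6/7.4 ≈ 12.3784

h = 12.38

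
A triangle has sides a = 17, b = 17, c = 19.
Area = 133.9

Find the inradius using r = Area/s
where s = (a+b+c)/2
s = (17 + 17 + 19)/2 = 53/2 = 26.5
r = Area/s = 133.9/26.5 ≈ 5.05283

r = 5.053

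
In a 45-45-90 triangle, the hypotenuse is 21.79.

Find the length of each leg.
In a 45-45-90 triangle hypotenuse = leg·√2, so leg = hypotenuse/√2.
Leg = 21.79/√2 ≈ 21.79/1.41421 ≈ 15.4079

Each leg = 15.41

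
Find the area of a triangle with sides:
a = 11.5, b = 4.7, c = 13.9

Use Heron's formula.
s = (11.5 + 4.7 + 13.9)/2 = 30.1/2 = 15.05
s − a = 3.55, s − b = 10.35, s − c = 1.15
s(s−a)(s−b)(s−c) = 15.05·3.55·10.35·1.15 ≈ 635.921
Area = √635.921 ≈ 25.2175

Area = 25.22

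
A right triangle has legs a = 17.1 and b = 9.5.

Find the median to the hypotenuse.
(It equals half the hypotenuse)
Hypotenuse c = √(a² + b²) = √(292.41 + 90.25) = √382.66 ≈ 19.5617
Median to hypotenuse = c/2 ≈ 19.5617/2 ≈ 9.78085

Median = 9.781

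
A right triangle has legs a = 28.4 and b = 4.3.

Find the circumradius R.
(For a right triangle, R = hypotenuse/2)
Hypotenuse c = √(a² + b²) = √(806.56 + 18.49) = √825.05 ≈ 28.7237
R = c/2 ≈ 28.7237/2 ≈ 14.3618

R = 14.36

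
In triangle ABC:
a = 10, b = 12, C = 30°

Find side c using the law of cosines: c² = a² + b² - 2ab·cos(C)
c² = 10² + 12² − 2·10·12·cos(30°)
cos(30°) ≈ 0.866025
c² ≈ 100 + 144 − 240·(0.866025) ≈ 244 − 207.846 ≈ 36.1539
c ≈ √36.1539 ≈ 6.01281

c = 6.013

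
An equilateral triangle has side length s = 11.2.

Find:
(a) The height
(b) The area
(a) The height splits the triangle into two 30-60-90 halves: h = s·√3/2 = 11.2·1.73205/2 ≈ 19.399/2 ≈ 9.69948
(b) Area = (√3/4)·s² = (√3/4)·11.2² = (√3/4)·125.44 ≈ 0.433013·125.44 ≈ 54.3171

Height = 9.699, Area = 54.32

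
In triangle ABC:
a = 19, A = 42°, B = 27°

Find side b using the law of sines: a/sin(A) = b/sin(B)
a/sin(A) = b/sin(B)  ⇒  b = a·sin(B)/sin(A) = 19·sin(27°)/sin(42°)
sin(27°) ≈ 0.45399, sin(42°) ≈ 0.669131
b ≈ 19·0.45399/0.669131 ≈ 8.62582/0.669131 ≈ 12.8911

b = 12.89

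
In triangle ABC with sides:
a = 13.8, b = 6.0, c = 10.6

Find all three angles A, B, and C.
Law of cosines for each angle (a² = 190.44, b² = 36, c² = 112.36):
cos(A) = (b² + c² − a²)/(2bc) = (36 + 112.36 − 190.44)/(2·6.0·10.6) = -42.08/127.2 ≈ -0.330818  ⇒  A ≈ 109.318°
cos(B) = (a² + c² − b²)/(2ac) = (190.44 + 112.36 − 36)/(2·13.8·10.6) = 266.8/292.56 ≈ 0.91195  ⇒  B ≈ 24.2238°
cos(C) = (a² + b² − c²)/(2ab) = (190.44 + 36 − 112.36)/(2·13.8·6.0) = 114.08/165.6 ≈ 0.688889  ⇒  C ≈ 46.4578°
Check: A + B + C ≈ 180°

A = 109.3°, B = 24.22°, C = 46.46°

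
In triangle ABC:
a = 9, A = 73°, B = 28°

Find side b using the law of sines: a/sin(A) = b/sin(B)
a/sin(A) = b/sin(B)  ⇒  b = a·sin(B)/sin(A) = 9·sin(28°)/sin(73°)
sin(28°) ≈ 0.469472, sin(73°) ≈ 0.956305
b ≈ 9·0.469472/0.956305 ≈ 4.22524/0.956305 ≈ 4.4183

b = 4.418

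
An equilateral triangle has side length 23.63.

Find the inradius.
r = Area/s with s the semi-perimeter.
Area = (√3/4)·23.63² = (√3/4)·558.3769 ≈ 0.433013·558.3769 ≈ 241.784
s = 3·23.63/2 = 35.445
r ≈ 241.784/35.445 ≈ 6.82139
(Equivalently r = side/(2√3) = 23.63/3.4641 ≈ 6.82139.)

r = 6.821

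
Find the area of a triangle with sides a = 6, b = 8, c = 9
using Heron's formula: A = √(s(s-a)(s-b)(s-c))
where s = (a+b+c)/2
s = (6 + 8 + 9)/2 = 23/2 = 11.5
s − a = 5.5, s − b = 3.5, s − c = 2.5
s(s−a)(s−b)(s−c) = 11.5·5.5·3.5·2.5 = 553.4375
Area = √553.4375 ≈ 23.5253

s = 11.5, Area = 23.53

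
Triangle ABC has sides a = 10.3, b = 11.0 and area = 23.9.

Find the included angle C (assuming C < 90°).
Area = ½·a·b·sin(C)  ⇒  sin(C) = 2·Area/(a·b) = 2·23.9/(10.3·11.0) = 47.8/113.3 ≈ 0.421889
C = arcsin(0.421889) ≈ 24.9539° (taking the acute solution since C < 90°)

C = 24.95°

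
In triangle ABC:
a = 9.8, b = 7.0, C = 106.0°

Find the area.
Two sides and the included angle (SAS): A = ½·a·b·sin(C) = ½·9.8·7.0·sin(106.0°)
sin(106.0°) ≈ 0.961262
A ≈ ½·68.6·0.961262 = 34.3·0.961262 ≈ 32.9713

Area = 32.97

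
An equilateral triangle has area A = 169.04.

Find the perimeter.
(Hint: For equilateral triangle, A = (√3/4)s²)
A = (√3/4)s²  ⇒  s² = 4A/√3 = 4·169.04/√3 = 676.16/1.73205 ≈ 390.381
s ≈ √390.381 ≈ 19.7581
Perimeter = 3s ≈ 3·19.7581 ≈ 59.2742

Perimeter = 59.27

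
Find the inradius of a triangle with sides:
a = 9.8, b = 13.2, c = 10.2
r = Area/s where s is the semi-perimeter.
s = (9.8 + 13.2 + 10.2)/2 = 33.2/2 = 16.6
Area = √(s(s−a)(s−b)(s−c)) = √(16.6·6.8·3.4·6.4) ≈ √2456.27 ≈ 49.5608
r ≈ 49.5608/16.6 ≈ 2.98559

r = 2.986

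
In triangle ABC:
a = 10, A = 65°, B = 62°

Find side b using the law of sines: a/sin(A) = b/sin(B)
a/sin(A) = b/sin(B)  ⇒  b = a·sin(B)/sin(A) = 10·sin(62°)/sin(65°)
sin(62°) ≈ 0.882948, sin(65°) ≈ 0.906308
b ≈ 10·0.882948/0.906308 ≈ 8.82948/0.906308 ≈ 9.74225

b = 9.742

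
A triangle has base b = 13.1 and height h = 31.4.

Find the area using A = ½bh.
A = ½·b·h = ½·13.1·31.4 = ½·411.34 = 205.67

Area = 205.67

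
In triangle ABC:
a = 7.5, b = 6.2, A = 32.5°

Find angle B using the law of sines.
a/sin(A) = b/sin(B)  ⇒  sin(B) = b·sin(A)/a = 6.2·sin(32.5°)/7.5
sin(32.5°) ≈ 0.5373
sin(B) ≈ 6.2·0.5373/7.5 ≈ 3.33126/7.5 ≈ 0.444168
B = arcsin(0.444168) ≈ 26.3701°
(Since b ≤ a we need B ≤ A, so the obtuse alternative 180° − 26.3701° ≈ 153.63° is rejected.)

B = 26.37°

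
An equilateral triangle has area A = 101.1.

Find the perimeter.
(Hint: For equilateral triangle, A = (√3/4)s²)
A = (√3/4)s²  ⇒  s² = 4A/√3 = 4·101.1/√3 = 404.4/1.73205 ≈ 233.48
s ≈ √233.48 ≈ 15.2801
Perimeter = 3s ≈ 3·15.2801 ≈ 45.8402

Perimeter = 45.84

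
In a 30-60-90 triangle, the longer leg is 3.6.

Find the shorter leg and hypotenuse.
In a 30-60-90 triangle the sides are in ratio 1 : √3 : 2, so short leg = long leg/√3 and hypotenuse = 2·(short leg).
Short leg = 3.6/√3 ≈ 3.6/1.73205 ≈ 2.07846
Hypotenuse = 2·2.07846 ≈ 4.15692

Short leg = 2.078, Hypotenuse = 4.157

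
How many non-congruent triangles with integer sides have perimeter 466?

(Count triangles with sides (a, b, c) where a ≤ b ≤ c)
Let a ≤ b ≤ c with a + b + c = 466. The only binding inequality is a + b > c, i.e. 466 − c > c, so c < 466/2; and c ≥ 466/3 since c is the largest side.
So 156 ≤ c ≤ 232. For each c, b runs from ⌈(466 − c)/2⌉ up to c (then a = 466 − b − c satisfies 1 ≤ a ≤ b automatically), giving c − ⌈(466 − c)/2⌉ + 1 choices.
Summing over c: 2 + 3 + 5 + 6 + … + 114 + 116  (77 terms, c = 156, …, 232) = 4524
Check (closed form: nearest integer to p²/48 for even p, (p+3)²/48 for odd p): 466²/48 = 217156/48 ≈ 4524.08 → 4524

4524 triangles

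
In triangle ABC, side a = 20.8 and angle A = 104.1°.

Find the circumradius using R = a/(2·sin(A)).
R = a/(2·sin(A)) = 20.8/(2·sin(104.1°))
sin(104.1°) ≈ 0.969872
R ≈ 20.8/(2·0.969872) = 20.8/1.93974 ≈ 10.7231

R = 10.72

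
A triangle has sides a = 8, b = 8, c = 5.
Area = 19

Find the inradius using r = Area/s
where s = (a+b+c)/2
s = (8 + 8 + 5)/2 = 21/2 = 10.5
r = Area/s = 19/10.5 ≈ 1.80952

r = 1.81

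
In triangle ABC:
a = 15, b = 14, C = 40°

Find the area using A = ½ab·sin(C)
A = ½·a·b·sin(C) = ½·15·14·sin(40°)
sin(40°) ≈ 0.642788
A ≈ ½·210·0.642788 = 105·0.642788 ≈ 67.4927

Area = 67.49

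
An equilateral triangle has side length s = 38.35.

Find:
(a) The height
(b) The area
(a) The height splits the triangle into two 30-60-90 halves: h = s·√3/2 = 38.35·1.73205/2 ≈ 66.4241/2 ≈ 33.2121
(b) Area = (√3/4)·s² = (√3/4)·38.35² = (√3/4)·1470.7225 ≈ 0.433013·1470.7225 ≈ 636.842

Height = 33.21, Area = 636.8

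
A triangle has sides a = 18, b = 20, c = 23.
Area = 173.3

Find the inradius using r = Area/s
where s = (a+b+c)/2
s = (18 + 20 + 23)/2 = 61/2 = 30.5
r = Area/s = 173.3/30.5 ≈ 5.68197

r = 5.682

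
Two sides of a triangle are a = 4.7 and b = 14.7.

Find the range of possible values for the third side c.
Triangle inequality: |a − b| < c < a + b
|a − b| = |4.7 − 14.7| = 10
a + b = 4.7 + 14.7 = 19.4

10 < c < 19.4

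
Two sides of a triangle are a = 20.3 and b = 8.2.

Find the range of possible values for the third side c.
Triangle inequality: |a − b| < c < a + b
|a − b| = |20.3 − 8.2| = 12.1
a + b = 20.3 + 8.2 = 28.5

12.1 < c < 28.5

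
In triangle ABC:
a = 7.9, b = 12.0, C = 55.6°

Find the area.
Two sides and the included angle (SAS): A = ½·a·b·sin(C) = ½·7.9·12.0·sin(55.6°)
sin(55.6°) ≈ 0.825113
A ≈ ½·94.8·0.825113 = 47.4·0.825113 ≈ 39.1104

Area = 39.11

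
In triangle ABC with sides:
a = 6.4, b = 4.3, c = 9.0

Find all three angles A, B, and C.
Law of cosines for each angle (a² = 40.96, b² = 18.49, c² = 81):
cos(A) = (b² + c² − a²)/(2bc) = (18.49 + 81 − 40.96)/(2·4.3·9.0) = 58.53/77.4 ≈ 0.756202  ⇒  A ≈ 40.8695°
cos(B) = (a² + c² − b²)/(2ac) = (40.96 + 81 − 18.49)/(2·6.4·9.0) = 103.47/115.2 ≈ 0.898177  ⇒  B ≈ 26.0805°
cos(C) = (a² + b² − c²)/(2ab) = (40.96 + 18.49 − 81)/(2·6.4·4.3) = -21.55/55.04 ≈ -0.391533  ⇒  C ≈ 113.05°
Check: A + B + C ≈ 180°

A = 40.87°, B = 26.08°, C = 113°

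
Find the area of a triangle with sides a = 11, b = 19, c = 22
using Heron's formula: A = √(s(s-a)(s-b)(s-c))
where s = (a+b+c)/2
s = (11 + 19 + 22)/2 = 52/2 = 26
s − a = 15, s − b = 7, s − c = 4
s(s−a)(s−b)(s−c) = 26·15·7·4 = 10920
Area = √10920 ≈ 104.499

s = 26.0, Area = 104.5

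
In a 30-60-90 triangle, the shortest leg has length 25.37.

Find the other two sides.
In a 30-60-90 triangle the sides are in ratio 1 : √3 : 2 (short leg : long leg : hypotenuse).
Long leg = 25.37·√3 ≈ 25.37·1.73205 ≈ 43.9421
Hypotenuse = 2·25.37 = 50.74

Long leg = 25.37√3 = 43.94, Hypotenuse = 50.74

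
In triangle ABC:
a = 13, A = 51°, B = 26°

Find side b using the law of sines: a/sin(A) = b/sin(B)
a/sin(A) = b/sin(B)  ⇒  b = a·sin(B)/sin(A) = 13·sin(26°)/sin(51°)
sin(26°) ≈ 0.438371, sin(51°) ≈ 0.777146
b ≈ 13·0.438371/0.777146 ≈ 5.69882/0.777146 ≈ 7.33302

b = 7.333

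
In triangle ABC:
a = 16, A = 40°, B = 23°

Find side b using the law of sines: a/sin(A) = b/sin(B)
a/sin(A) = b/sin(B)  ⇒  b = a·sin(B)/sin(A) = 16·sin(23°)/sin(40°)
sin(23°) ≈ 0.390731, sin(40°) ≈ 0.642788
b ≈ 16·0.390731/0.642788 ≈ 6.2517/0.642788 ≈ 9.72592

b = 9.726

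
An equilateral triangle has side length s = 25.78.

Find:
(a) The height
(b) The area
(a) The height splits the triangle into two 30-60-90 halves: h = s·√3/2 = 25.78·1.73205/2 ≈ 44.6523/2 ≈ 22.3261
(b) Area = (√3/4)·s² = (√3/4)·25.78² = (√3/4)·664.6084 ≈ 0.433013·664.6084 ≈ 287.784

Height = 22.33, Area = 287.8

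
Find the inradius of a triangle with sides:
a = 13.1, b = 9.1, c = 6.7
r = Area/s where s is the semi-perimeter.
s = (13.1 + 9.1 + 6.7)/2 = 28.9/2 = 14.45
Area = √(s(s−a)(s−b)(s−c)) = √(14.45·1.35·5.35·7.75) ≈ √808.83 ≈ 28.4399
r ≈ 28.4399/14.45 ≈ 1.96816

r = 1.968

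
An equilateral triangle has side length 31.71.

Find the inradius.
r = Area/s with s the semi-perimeter.
Area = (√3/4)·31.71² = (√3/4)·1005.5241 ≈ 0.433013·1005.5241 ≈ 435.405
s = 3·31.71/2 = 47.565
r ≈ 435.405/47.565 ≈ 9.15389
(Equivalently r = side/(2√3) = 31.71/3.4641 ≈ 9.15389.)

r = 9.154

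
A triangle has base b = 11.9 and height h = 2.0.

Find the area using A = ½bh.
A = ½·b·h = ½·11.9·2.0 = ½·23.8 = 11.9

Area = 11.9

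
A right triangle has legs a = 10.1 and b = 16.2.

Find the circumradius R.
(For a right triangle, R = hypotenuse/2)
Hypotenuse c = √(a² + b²) = √(102.01 + 262.44) = √364.45 ≈ 19.0906
R = c/2 ≈ 19.0906/2 ≈ 9.54529

R = 9.545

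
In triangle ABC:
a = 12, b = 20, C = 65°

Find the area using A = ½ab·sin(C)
A = ½·a·b·sin(C) = ½·12·20·sin(65°)
sin(65°) ≈ 0.906308
A ≈ ½·240·0.906308 = 120·0.906308 ≈ 108.757

Area = 108.8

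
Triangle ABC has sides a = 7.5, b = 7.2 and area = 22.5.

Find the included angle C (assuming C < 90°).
Area = ½·a·b·sin(C)  ⇒  sin(C) = 2·Area/(a·b) = 2·22.5/(7.5·7.2) = 45/54 ≈ 0.833333
C = arcsin(0.833333) ≈ 56.4427° (taking the acute solution since C < 90°)

C = 56.44°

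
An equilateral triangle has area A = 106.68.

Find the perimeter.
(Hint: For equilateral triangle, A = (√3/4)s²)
A = (√3/4)s²  ⇒  s² = 4A/√3 = 4·106.68/√3 = 426.72/1.73205 ≈ 246.367
s ≈ √246.367 ≈ 15.6961
Perimeter = 3s ≈ 3·15.6961 ≈ 47.0882

Perimeter = 47.09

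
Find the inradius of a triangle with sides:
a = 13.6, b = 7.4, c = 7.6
r = Area/s where s is the semi-perimeter.
s = (13.6 + 7.4 + 7.6)/2 = 28.6/2 = 14.3
Area = √(s(s−a)(s−b)(s−c)) = √(14.3·0.7·6.9·6.7) ≈ √462.762 ≈ 21.5119
r ≈ 21.5119/14.3 ≈ 1.50433

r = 1.504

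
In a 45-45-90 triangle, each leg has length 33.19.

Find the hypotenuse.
In a 45-45-90 triangle the sides are in ratio 1 : 1 : √2, so hypotenuse = leg·√2.
Hypotenuse = 33.19·√2 ≈ 33.19·1.41421 ≈ 46.9377

Hypotenuse = 33.19√2 = 46.94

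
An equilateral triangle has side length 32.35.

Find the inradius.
r = Area/s with s the semi-perimeter.
Area = (√3/4)·32.35² = (√3/4)·1046.5225 ≈ 0.433013·1046.5225 ≈ 453.158
s = 3·32.35/2 = 48.525
r ≈ 453.158/48.525 ≈ 9.33864
(Equivalently r = side/(2√3) = 32.35/3.4641 ≈ 9.33864.)

r = 9.339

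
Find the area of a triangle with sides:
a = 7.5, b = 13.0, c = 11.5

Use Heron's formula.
s = (7.5 + 13.0 + 11.5)/2 = 32/2 = 16
s − a = 8.5, s − b = 3, s − c = 4.5
s(s−a)(s−b)(s−c) = 16·8.5·3·4.5 ≈ 1836
Area = √1836 ≈ 42.8486

Area = 42.85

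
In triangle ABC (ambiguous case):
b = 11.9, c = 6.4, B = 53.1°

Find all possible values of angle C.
b/sin(B) = c/sin(C)  ⇒  sin(C) = c·sin(B)/b = 6.4·sin(53.1°)/11.9
sin(53.1°) ≈ 0.799685
sin(C) ≈ 6.4·0.799685/11.9 ≈ 5.11798/11.9 ≈ 0.430083
Candidate 1: C₁ = arcsin(0.430083) ≈ 25.4728°  →  A = 180° − 53.1° − 25.4728° ≈ 101.427° > 0, valid
Candidate 2: C₂ = 180° − C₁ ≈ 154.527°  →  A = 180° − 53.1° − 154.527° ≈ -27.6272° ≤ 0, not a valid triangle

C = 25.47° (one solution)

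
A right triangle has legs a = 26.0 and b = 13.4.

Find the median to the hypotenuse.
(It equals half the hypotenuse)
Hypotenuse c = √(a² + b²) = √(676 + 179.56) = √855.56 ≈ 29.25
Median to hypotenuse = c/2 ≈ 29.25/2 ≈ 14.625

Median = 14.62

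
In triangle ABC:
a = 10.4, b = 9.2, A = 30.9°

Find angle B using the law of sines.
a/sin(A) = b/sin(B)  ⇒  sin(B) = b·sin(A)/a = 9.2·sin(30.9°)/10.4
sin(30.9°) ≈ 0.513541
sin(B) ≈ 9.2·0.513541/10.4 ≈ 4.72458/10.4 ≈ 0.454286
B = arcsin(0.454286) ≈ 27.019°
(Since b ≤ a we need B ≤ A, so the obtuse alternative 180° − 27.019° ≈ 152.981° is rejected.)

B = 27.02°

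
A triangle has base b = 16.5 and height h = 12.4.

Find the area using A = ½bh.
A = ½·b·h = ½·16.5·12.4 = ½·204.6 = 102.3

Area = 102.3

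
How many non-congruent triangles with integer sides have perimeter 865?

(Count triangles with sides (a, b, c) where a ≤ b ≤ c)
Let a ≤ b ≤ c with a + b + c = 865. The only binding inequality is a + b > c, i.e. 865 − c > c, so c < 865/2; and c ≥ 865/3 since c is the largest side.
So 289 ≤ c ≤ 432. For each c, b runs from ⌈(865 − c)/2⌉ up to c (then a = 865 − b − c satisfies 1 ≤ a ≤ b automatically), giving c − ⌈(865 − c)/2⌉ + 1 choices.
Summing over c: 2 + 3 + 5 + 6 + … + 215 + 216  (144 terms, c = 289, …, 432) = 15696
Check (closed form: nearest integer to p²/48 for even p, (p+3)²/48 for odd p): (865+3)²/48 = 868²/48 = 753424/48 ≈ 15696.33 → 15696

15696 triangles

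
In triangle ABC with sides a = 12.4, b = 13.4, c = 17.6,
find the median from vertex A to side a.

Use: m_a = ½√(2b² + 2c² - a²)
m_a = ½√(2·13.4² + 2·17.6² − 12.4²) = ½√(2·179.56 + 2·309.76 − 153.76) = ½√(359.12 + 619.52 − 153.76) = ½√824.88
√824.88 ≈ 28.7207, so m_a ≈ 14.3604

m_a = 14.36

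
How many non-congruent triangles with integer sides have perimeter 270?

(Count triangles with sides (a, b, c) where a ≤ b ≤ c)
Let a ≤ b ≤ c with a + b + c = 270. The only binding inequality is a + b > c, i.e. 270 − c > c, so c < 270/2; and c ≥ 270/3 since c is the largest side.
So 90 ≤ c ≤ 134. For each c, b runs from ⌈(270 − c)/2⌉ up to c (then a = 270 − b − c satisfies 1 ≤ a ≤ b automatically), giving c − ⌈(270 − c)/2⌉ + 1 choices.
Summing over c: 1 + 2 + 4 + 5 + … + 65 + 67  (45 terms, c = 90, …, 134) = 1519
Check (closed form: nearest integer to p²/48 for even p, (p+3)²/48 for odd p): 270²/48 = 72900/48 ≈ 1518.75 → 1519

1519 triangles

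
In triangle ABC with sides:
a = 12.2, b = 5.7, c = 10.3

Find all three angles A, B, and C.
Law of cosines for each angle (a² = 148.84, b² = 32.49, c² = 106.09):
cos(A) = (b² + c² − a²)/(2bc) = (32.49 + 106.09 − 148.84)/(2·5.7·10.3) = -10.26/117.42 ≈ -0.0873786  ⇒  A ≈ 95.0128°
cos(B) = (a² + c² − b²)/(2ac) = (148.84 + 106.09 − 32.49)/(2·12.2·10.3) = 222.44/251.32 ≈ 0.885087  ⇒  B ≈ 27.7378°
cos(C) = (a² + b² − c²)/(2ab) = (148.84 + 32.49 − 106.09)/(2·12.2·5.7) = 75.24/139.08 ≈ 0.540984  ⇒  C ≈ 57.2494°
Check: A + B + C ≈ 180°

A = 95.01°, B = 27.74°, C = 57.25°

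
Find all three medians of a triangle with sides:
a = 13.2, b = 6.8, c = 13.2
Median formula: m_a = ½√(2b² + 2c² − a²) (and cyclically). a² = 174.24, b² = 46.24, c² = 174.24.
m_a = ½√(2·46.24 + 2·174.24 − 174.24) = ½√266.72 ≈ ½·16.3316 ≈ 8.16578
m_b = ½√(2·174.24 + 2·174.24 − 46.24) = ½√650.72 ≈ ½·25.5092 ≈ 12.7546
m_c = ½√(2·174.24 + 2·46.24 − 174.24) = ½√266.72 ≈ ½·16.3316 ≈ 8.16578

m_a = 8.166, m_b = 12.75, m_c = 8.166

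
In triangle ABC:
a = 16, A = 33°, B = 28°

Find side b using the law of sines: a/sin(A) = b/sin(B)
a/sin(A) = b/sin(B)  ⇒  b = a·sin(B)/sin(A) = 16·sin(28°)/sin(33°)
sin(28°) ≈ 0.469472, sin(33°) ≈ 0.544639
b ≈ 16·0.469472/0.544639 ≈ 7.51155/0.544639 ≈ 13.7918

b = 13.79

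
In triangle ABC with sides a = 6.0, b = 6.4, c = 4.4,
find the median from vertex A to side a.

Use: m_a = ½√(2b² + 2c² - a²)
m_a = ½√(2·6.4² + 2·4.4² − 6.0²) = ½√(2·40.96 + 2·19.36 − 36) = ½√(81.92 + 38.72 − 36) = ½√84.64
√84.64 ≈ 9.2, so m_a ≈ 4.6

m_a = 4.6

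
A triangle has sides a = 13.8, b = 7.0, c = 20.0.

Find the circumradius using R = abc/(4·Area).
First find the area with Heron's formula.
s = (13.8 + 7.0 + 20.0)/2 = 20.4
Area = √(s(s−a)(s−b)(s−c)) = √(20.4·6.6·13.4·0.4) ≈ √721.67 ≈ 26.8639
abc = 13.8·7.0·20.0 = 1932
R = abc/(4·Area) ≈ 1932/(4·26.8639) = 1932/107.456 ≈ 17.9795

R = 17.98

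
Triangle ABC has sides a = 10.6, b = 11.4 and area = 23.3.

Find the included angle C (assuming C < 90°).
Area = ½·a·b·sin(C)  ⇒  sin(C) = 2·Area/(a·b) = 2·23.3/(10.6·11.4) = 46.6/120.84 ≈ 0.385634
C = arcsin(0.385634) ≈ 22.6831° (taking the acute solution since C < 90°)

C = 22.68°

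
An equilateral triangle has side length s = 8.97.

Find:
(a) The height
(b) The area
(a) The height splits the triangle into two 30-60-90 halves: h = s·√3/2 = 8.97·1.73205/2 ≈ 15.5365/2 ≈ 7.76825
(b) Area = (√3/4)·s² = (√3/4)·8.97² = (√3/4)·80.4609 ≈ 0.433013·80.4609 ≈ 34.8406

Height = 7.768, Area = 34.84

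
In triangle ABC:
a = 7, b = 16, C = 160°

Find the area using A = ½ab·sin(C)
A = ½·a·b·sin(C) = ½·7·16·sin(160°)
sin(160°) ≈ 0.34202
A ≈ ½·112·0.34202 = 56·0.34202 ≈ 19.1531

Area = 19.15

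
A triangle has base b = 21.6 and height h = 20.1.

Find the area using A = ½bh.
A = ½·b·h = ½·21.6·20.1 = ½·434.16 = 217.08

Area = 217.08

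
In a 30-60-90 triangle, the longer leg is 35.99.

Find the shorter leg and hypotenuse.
In a 30-60-90 triangle the sides are in ratio 1 : √3 : 2, so short leg = long leg/√3 and hypotenuse = 2·(short leg).
Short leg = 35.99/√3 ≈ 35.99/1.73205 ≈ 20.7788
Hypotenuse = 2·20.7788 ≈ 41.5577

Short leg = 20.78, Hypotenuse = 41.56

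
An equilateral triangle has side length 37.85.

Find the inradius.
r = Area/s with s the semi-perimeter.
Area = (√3/4)·37.85² = (√3/4)·1432.6225 ≈ 0.433013·1432.6225 ≈ 620.344
s = 3·37.85/2 = 56.775
r ≈ 620.344/56.775 ≈ 10.9264
(Equivalently r = side/(2√3) = 37.85/3.4641 ≈ 10.9264.)

r = 10.93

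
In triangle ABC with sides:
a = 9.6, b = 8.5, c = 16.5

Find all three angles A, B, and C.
Law of cosines for each angle (a² = 92.16, b² = 72.25, c² = 272.25):
cos(A) = (b² + c² − a²)/(2bc) = (72.25 + 272.25 − 92.16)/(2·8.5·16.5) = 252.34/280.5 ≈ 0.899608  ⇒  A ≈ 25.8934°
cos(B) = (a² + c² − b²)/(2ac) = (92.16 + 272.25 − 72.25)/(2·9.6·16.5) = 292.16/316.8 ≈ 0.922222  ⇒  B ≈ 22.7469°
cos(C) = (a² + b² − c²)/(2ab) = (92.16 + 72.25 − 272.25)/(2·9.6·8.5) = -107.84/163.2 ≈ -0.660784  ⇒  C ≈ 131.36°
Check: A + B + C ≈ 180°

A = 25.89°, B = 22.75°, C = 131.4°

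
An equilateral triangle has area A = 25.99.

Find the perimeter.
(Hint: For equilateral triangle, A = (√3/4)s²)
A = (√3/4)s²  ⇒  s² = 4A/√3 = 4·25.99/√3 = 103.96/1.73205 ≈ 60.0213
s ≈ √60.0213 ≈ 7.74734
Perimeter = 3s ≈ 3·7.74734 ≈ 23.242

Perimeter = 23.24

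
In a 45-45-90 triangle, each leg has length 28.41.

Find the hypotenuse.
In a 45-45-90 triangle the sides are in ratio 1 : 1 : √2, so hypotenuse = leg·√2.
Hypotenuse = 28.41·√2 ≈ 28.41·1.41421 ≈ 40.1778

Hypotenuse = 28.41√2 = 40.18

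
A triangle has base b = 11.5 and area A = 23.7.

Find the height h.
A = ½·b·h  ⇒  h = 2A/b = 2·23.7/11.5 = 47.4/11.5 ≈ 4.12174

h = 4.122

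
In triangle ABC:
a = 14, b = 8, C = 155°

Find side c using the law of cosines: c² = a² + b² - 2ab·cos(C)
c² = 14² + 8² − 2·14·8·cos(155°)
cos(155°) ≈ -0.906308
c² ≈ 196 + 64 − 224·(-0.906308) ≈ 260 + 203.013 ≈ 463.013
c ≈ √463.013 ≈ 21.5177

c = 21.52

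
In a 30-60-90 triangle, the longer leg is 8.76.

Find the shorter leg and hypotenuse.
In a 30-60-90 triangle the sides are in ratio 1 : √3 : 2, so short leg = long leg/√3 and hypotenuse = 2·(short leg).
Short leg = 8.76/√3 ≈ 8.76/1.73205 ≈ 5.05759
Hypotenuse = 2·5.05759 ≈ 10.1152

Short leg = 5.058, Hypotenuse = 10.12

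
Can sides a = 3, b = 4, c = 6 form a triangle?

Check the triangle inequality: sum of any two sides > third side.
a + b vs c: 3 + 4 = 7 > 6  ✓
a + c vs b: 3 + 6 = 9 > 4  ✓
b + c vs a: 4 + 6 = 10 > 3  ✓

Yes, triangle inequality satisfied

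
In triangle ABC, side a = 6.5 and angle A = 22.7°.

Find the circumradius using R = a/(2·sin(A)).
R = a/(2·sin(A)) = 6.5/(2·sin(22.7°))
sin(22.7°) ≈ 0.385906
R ≈ 6.5/(2·0.385906) = 6.5/0.771812 ≈ 8.42174

R = 8.422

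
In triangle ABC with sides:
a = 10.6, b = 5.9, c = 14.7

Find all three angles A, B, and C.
Law of cosines for each angle (a² = 112.36, b² = 34.81, c² = 216.09):
cos(A) = (b² + c² − a²)/(2bc) = (34.81 + 216.09 − 112.36)/(2·5.9·14.7) = 138.54/173.46 ≈ 0.798686  ⇒  A ≈ 36.9952°
cos(B) = (a² + c² − b²)/(2ac) = (112.36 + 216.09 − 34.81)/(2·10.6·14.7) = 293.64/311.64 ≈ 0.942241  ⇒  B ≈ 19.5686°
cos(C) = (a² + b² − c²)/(2ab) = (112.36 + 34.81 − 216.09)/(2·10.6·5.9) = -68.92/125.08 ≈ -0.551007  ⇒  C ≈ 123.436°
Check: A + B + C ≈ 180°

A = 37°, B = 19.57°, C = 123.4°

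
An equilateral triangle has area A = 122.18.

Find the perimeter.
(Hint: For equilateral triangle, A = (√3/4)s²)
A = (√3/4)s²  ⇒  s² = 4A/√3 = 4·122.18/√3 = 488.72/1.73205 ≈ 282.163
s ≈ √282.163 ≈ 16.7977
Perimeter = 3s ≈ 3·16.7977 ≈ 50.3931

Perimeter = 50.39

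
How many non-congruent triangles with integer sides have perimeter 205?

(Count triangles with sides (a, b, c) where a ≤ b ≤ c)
Let a ≤ b ≤ c with a + b + c = 205. The only binding inequality is a + b > c, i.e. 205 − c > c, so c < 205/2; and c ≥ 205/3 since c is the largest side.
So 69 ≤ c ≤ 102. For each c, b runs from ⌈(205 − c)/2⌉ up to c (then a = 205 − b − c satisfies 1 ≤ a ≤ b automatically), giving c − ⌈(205 − c)/2⌉ + 1 choices.
Summing over c: 2 + 3 + 5 + 6 + … + 50 + 51  (34 terms, c = 69, …, 102) = 901
Check (closed form: nearest integer to p²/48 for even p, (p+3)²/48 for odd p): (205+3)²/48 = 208²/48 = 43264/48 ≈ 901.33 → 901

901 triangles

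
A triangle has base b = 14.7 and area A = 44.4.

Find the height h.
A = ½·b·h  ⇒  h = 2A/b = 2·44.4/14.7 = 88.8/14.7 ≈ 6.04082

h = 6.041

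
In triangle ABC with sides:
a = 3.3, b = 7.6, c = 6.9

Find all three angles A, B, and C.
Law of cosines for each angle (a² = 10.89, b² = 57.76, c² = 47.61):
cos(A) = (b² + c² − a²)/(2bc) = (57.76 + 47.61 − 10.89)/(2·7.6·6.9) = 94.48/104.88 ≈ 0.900839  ⇒  A ≈ 25.7314°
cos(B) = (a² + c² − b²)/(2ac) = (10.89 + 47.61 − 57.76)/(2·3.3·6.9) = 0.74/45.54 ≈ 0.0162495  ⇒  B ≈ 89.0689°
cos(C) = (a² + b² − c²)/(2ab) = (10.89 + 57.76 − 47.61)/(2·3.3·7.6) = 21.04/50.16 ≈ 0.419458  ⇒  C ≈ 65.1996°
Check: A + B + C ≈ 180°

A = 25.73°, B = 89.07°, C = 65.2°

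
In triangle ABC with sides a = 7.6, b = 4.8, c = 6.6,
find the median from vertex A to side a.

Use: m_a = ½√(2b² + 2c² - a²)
m_a = ½√(2·4.8² + 2·6.6² − 7.6²) = ½√(2·23.04 + 2·43.56 − 57.76) = ½√(46.08 + 87.12 − 57.76) = ½√75.44
√75.44 ≈ 8.68562, so m_a ≈ 4.34281

m_a = 4.343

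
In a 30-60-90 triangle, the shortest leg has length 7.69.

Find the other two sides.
In a 30-60-90 triangle the sides are in ratio 1 : √3 : 2 (short leg : long leg : hypotenuse).
Long leg = 7.69·√3 ≈ 7.69·1.73205 ≈ 13.3195
Hypotenuse = 2·7.69 = 15.38

Long leg = 7.69√3 = 13.32, Hypotenuse = 15.38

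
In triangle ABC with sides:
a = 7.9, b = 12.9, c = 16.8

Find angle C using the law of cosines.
c² = a² + b² − 2ab·cos(C)  ⇒  cos(C) = (a² + b² − c²)/(2ab)
cos(C) = (7.9² + 12.9² − 16.8²)/(2·7.9·12.9) = (62.41 + 166.41 − 282.24)/203.82 = -53.42/203.82 ≈ -0.262094
C = arccos(-0.262094) ≈ 105.194°

C = 105.2°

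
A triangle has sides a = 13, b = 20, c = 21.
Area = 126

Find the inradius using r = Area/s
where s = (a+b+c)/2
s = (13 + 20 + 21)/2 = 54/2 = 27
r = Area/s = 126/27 ≈ 4.66667

r = 4.667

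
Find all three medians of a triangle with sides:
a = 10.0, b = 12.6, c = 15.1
Median formula: m_a = ½√(2b² + 2c² − a²) (and cyclically). a² = 100, b² = 158.76, c² = 228.01.
m_a = ½√(2·158.76 + 2·228.01 − 100) = ½√673.54 ≈ ½·25.9526 ≈ 12.9763
m_b = ½√(2·100 + 2·228.01 − 158.76) = ½√497.26 ≈ ½·22.2993 ≈ 11.1497
m_c = ½√(2·100 + 2·158.76 − 228.01) = ½√289.51 ≈ ½·17.015 ≈ 8.5075

m_a = 12.98, m_b = 11.15, m_c = 8.507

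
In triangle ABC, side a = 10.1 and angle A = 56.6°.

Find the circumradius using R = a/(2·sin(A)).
R = a/(2·sin(A)) = 10.1/(2·sin(56.6°))
sin(56.6°) ≈ 0.834848
R ≈ 10.1/(2·0.834848) = 10.1/1.6697 ≈ 6.04901

R = 6.049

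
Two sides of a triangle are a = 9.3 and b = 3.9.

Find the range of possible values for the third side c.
Triangle inequality: |a − b| < c < a + b
|a − b| = |9.3 − 3.9| = 5.4
a + b = 9.3 + 3.9 = 13.2

5.4 < c < 13.2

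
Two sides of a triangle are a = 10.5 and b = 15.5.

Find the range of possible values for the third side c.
Triangle inequality: |a − b| < c < a + b
|a − b| = |10.5 − 15.5| = 5
a + b = 10.5 + 15.5 = 26

5 < c < 26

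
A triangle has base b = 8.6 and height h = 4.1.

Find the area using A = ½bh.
A = ½·b·h = ½·8.6·4.1 = ½·35.26 = 17.63

Area = 17.63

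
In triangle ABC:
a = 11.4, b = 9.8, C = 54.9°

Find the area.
Two sides and the included angle (SAS): A = ½·a·b·sin(C) = ½·11.4·9.8·sin(54.9°)
sin(54.9°) ≈ 0.81815
A ≈ ½·111.72·0.81815 = 55.86·0.81815 ≈ 45.7018

Area = 45.7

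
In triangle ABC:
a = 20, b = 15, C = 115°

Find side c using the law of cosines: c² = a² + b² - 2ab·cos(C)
c² = 20² + 15² − 2·20·15·cos(115°)
cos(115°) ≈ -0.422618
c² ≈ 400 + 225 − 600·(-0.422618) ≈ 625 + 253.571 ≈ 878.571
c ≈ √878.571 ≈ 29.6407

c = 29.64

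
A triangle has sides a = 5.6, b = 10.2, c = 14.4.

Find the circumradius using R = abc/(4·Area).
First find the area with Heron's formula.
s = (5.6 + 10.2 + 14.4)/2 = 15.1
Area = √(s(s−a)(s−b)(s−c)) = √(15.1·9.5·4.9·0.7) ≈ √492.034 ≈ 22.1818
abc = 5.6·10.2·14.4 = 822.528
R = abc/(4·Area) ≈ 822.528/(4·22.1818) = 822.528/88.7273 ≈ 9.27029

R = 9.27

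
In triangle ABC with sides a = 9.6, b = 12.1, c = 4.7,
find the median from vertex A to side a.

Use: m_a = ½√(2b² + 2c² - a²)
m_a = ½√(2·12.1² + 2·4.7² − 9.6²) = ½√(2·146.41 + 2·22.09 − 92.16) = ½√(292.82 + 44.18 − 92.16) = ½√244.84
√244.84 ≈ 15.6474, so m_a ≈ 7.82368

m_a = 7.824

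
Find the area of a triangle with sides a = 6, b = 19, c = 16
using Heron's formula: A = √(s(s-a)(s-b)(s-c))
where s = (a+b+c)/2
s = (6 + 19 + 16)/2 = 41/2 = 20.5
s − a = 14.5, s − b = 1.5, s − c = 4.5
s(s−a)(s−b)(s−c) = 20.5·14.5·1.5·4.5 = 2006.4375
Area = √2006.4375 ≈ 44.7933

s = 20.5, Area = 44.79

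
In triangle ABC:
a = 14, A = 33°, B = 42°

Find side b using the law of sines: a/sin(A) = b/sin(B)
a/sin(A) = b/sin(B)  ⇒  b = a·sin(B)/sin(A) = 14·sin(42°)/sin(33°)
sin(42°) ≈ 0.669131, sin(33°) ≈ 0.544639
b ≈ 14·0.669131/0.544639 ≈ 9.36783/0.544639 ≈ 17.2001

b = 17.2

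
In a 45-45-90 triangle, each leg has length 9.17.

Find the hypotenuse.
In a 45-45-90 triangle the sides are in ratio 1 : 1 : √2, so hypotenuse = leg·√2.
Hypotenuse = 9.17·√2 ≈ 9.17·1.41421 ≈ 12.9683

Hypotenuse = 9.17√2 = 12.97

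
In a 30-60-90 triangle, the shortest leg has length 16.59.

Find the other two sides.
In a 30-60-90 triangle the sides are in ratio 1 : √3 : 2 (short leg : long leg : hypotenuse).
Long leg = 16.59·√3 ≈ 16.59·1.73205 ≈ 28.7347
Hypotenuse = 2·16.59 = 33.18

Long leg = 16.59√3 = 28.73, Hypotenuse = 33.18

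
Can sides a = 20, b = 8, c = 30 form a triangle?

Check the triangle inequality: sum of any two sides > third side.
a + b vs c: 20 + 8 = 28 ≤ 30  ✗
a + c vs b: 20 + 30 = 50 > 8  ✓
b + c vs a: 8 + 30 = 38 > 20  ✓

No: 20 + 8 = 28 is not > 30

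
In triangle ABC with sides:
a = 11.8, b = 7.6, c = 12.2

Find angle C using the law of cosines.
c² = a² + b² − 2ab·cos(C)  ⇒  cos(C) = (a² + b² − c²)/(2ab)
cos(C) = (11.8² + 7.6² − 12.2²)/(2·11.8·7.6) = (139.24 + 57.76 − 148.84)/179.36 = 48.16/179.36 ≈ 0.26851
C = arccos(0.26851) ≈ 74.4244°

C = 74.42°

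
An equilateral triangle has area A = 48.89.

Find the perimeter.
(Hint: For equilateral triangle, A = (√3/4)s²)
A = (√3/4)s²  ⇒  s² = 4A/√3 = 4·48.89/√3 = 195.56/1.73205 ≈ 112.907
s ≈ √112.907 ≈ 10.6258
Perimeter = 3s ≈ 3·10.6258 ≈ 31.8773

Perimeter = 31.88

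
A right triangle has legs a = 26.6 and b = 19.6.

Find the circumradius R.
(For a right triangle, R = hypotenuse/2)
Hypotenuse c = √(a² + b²) = √(707.56 + 384.16) = √1091.72 ≈ 33.0412
R = c/2 ≈ 33.0412/2 ≈ 16.5206

R = 16.52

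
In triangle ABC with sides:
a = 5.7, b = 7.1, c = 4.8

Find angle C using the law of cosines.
c² = a² + b² − 2ab·cos(C)  ⇒  cos(C) = (a² + b² − c²)/(2ab)
cos(C) = (5.7² + 7.1² − 4.8²)/(2·5.7·7.1) = (32.49 + 50.41 − 23.04)/80.94 = 59.86/80.94 ≈ 0.73956
C = arccos(0.73956) ≈ 42.306°

C = 42.31°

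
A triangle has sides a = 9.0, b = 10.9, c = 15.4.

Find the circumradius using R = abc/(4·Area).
First find the area with Heron's formula.
s = (9.0 + 10.9 + 15.4)/2 = 17.65
Area = √(s(s−a)(s−b)(s−c)) = √(17.65·8.65·6.75·2.25) ≈ √2318.71 ≈ 48.153
abc = 9.0·10.9·15.4 = 1510.74
R = abc/(4·Area) ≈ 1510.74/(4·48.153) = 1510.74/192.612 ≈ 7.84343

R = 7.843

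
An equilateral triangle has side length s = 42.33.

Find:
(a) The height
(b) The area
(a) The height splits the triangle into two 30-60-90 halves: h = s·√3/2 = 42.33·1.73205/2 ≈ 73.3177/2 ≈ 36.6589
(b) Area = (√3/4)·s² = (√3/4)·42.33² = (√3/4)·1791.8289 ≈ 0.433013·1791.8289 ≈ 775.885

Height = 36.66, Area = 775.9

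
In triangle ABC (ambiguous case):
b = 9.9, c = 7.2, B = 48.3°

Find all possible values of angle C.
b/sin(B) = c/sin(C)  ⇒  sin(C) = c·sin(B)/b = 7.2·sin(48.3°)/9.9
sin(48.3°) ≈ 0.746638
sin(C) ≈ 7.2·0.746638/9.9 ≈ 5.37579/9.9 ≈ 0.54301
Candidate 1: C₁ = arcsin(0.54301) ≈ 32.8888°  →  A = 180° − 48.3° − 32.8888° ≈ 98.8112° > 0, valid
Candidate 2: C₂ = 180° − C₁ ≈ 147.111°  →  A = 180° − 48.3° − 147.111° ≈ -15.4112° ≤ 0, not a valid triangle

C = 32.89° (one solution)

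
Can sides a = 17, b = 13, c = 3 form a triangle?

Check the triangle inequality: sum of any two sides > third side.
a + b vs c: 17 + 13 = 30 > 3  ✓
a + c vs b: 17 + 3 = 20 > 13  ✓
b + c vs a: 13 + 3 = 16 ≤ 17  ✗

No: 13 + 3 = 16 is not > 17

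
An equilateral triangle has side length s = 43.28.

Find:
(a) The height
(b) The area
(a) The height splits the triangle into two 30-60-90 halves: h = s·√3/2 = 43.28·1.73205/2 ≈ 74.9632/2 ≈ 37.4816
(b) Area = (√3/4)·s² = (√3/4)·43.28² = (√3/4)·1873.1584 ≈ 0.433013·1873.1584 ≈ 811.101

Height = 37.48, Area = 811.1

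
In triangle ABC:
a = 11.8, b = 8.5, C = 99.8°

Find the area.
Two sides and the included angle (SAS): A = ½·a·b·sin(C) = ½·11.8·8.5·sin(99.8°)
sin(99.8°) ≈ 0.985408
A ≈ ½·100.3·0.985408 = 50.15·0.985408 ≈ 49.4182

Area = 49.42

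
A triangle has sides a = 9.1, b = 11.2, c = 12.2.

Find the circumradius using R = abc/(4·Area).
First find the area with Heron's formula.
s = (9.1 + 11.2 + 12.2)/2 = 16.25
Area = √(s(s−a)(s−b)(s−c)) = √(16.25·7.15·5.05·4.05) ≈ √2376.32 ≈ 48.7476
abc = 9.1·11.2·12.2 = 1243.424
R = abc/(4·Area) ≈ 1243.424/(4·48.7476) = 1243.424/194.99 ≈ 6.37685

R = 6.377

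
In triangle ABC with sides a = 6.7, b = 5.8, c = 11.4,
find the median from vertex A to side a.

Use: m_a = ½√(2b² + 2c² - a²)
m_a = ½√(2·5.8² + 2·11.4² − 6.7²) = ½√(2·33.64 + 2·129.96 − 44.89) = ½√(67.28 + 259.92 − 44.89) = ½√282.31
√282.31 ≈ 16.8021, so m_a ≈ 8.40104

m_a = 8.401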